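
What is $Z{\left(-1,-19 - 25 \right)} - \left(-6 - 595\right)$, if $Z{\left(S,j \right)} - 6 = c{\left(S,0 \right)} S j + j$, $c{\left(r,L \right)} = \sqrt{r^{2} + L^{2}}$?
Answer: $607$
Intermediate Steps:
$c{\left(r,L \right)} = \sqrt{L^{2} + r^{2}}$
$Z{\left(S,j \right)} = 6 + j + S j \sqrt{S^{2}}$ ($Z{\left(S,j \right)} = 6 + \left(\sqrt{0^{2} + S^{2}} S j + j\right) = 6 + \left(\sqrt{0 + S^{2}} S j + j\right) = 6 + \left(\sqrt{S^{2}} S j + j\right) = 6 + \left(S \sqrt{S^{2}} j + j\right) = 6 + \left(S j \sqrt{S^{2}} + j\right) = 6 + \left(j + S j \sqrt{S^{2}}\right) = 6 + j + S j \sqrt{S^{2}}$)
$Z{\left(-1,-19 - 25 \right)} - \left(-6 - 595\right) = \left(6 - 44 - \left(-19 - 25\right) \sqrt{\left(-1\right)^{2}}\right) - \left(-6 - 595\right) = \left(6 - 44 - \left(-19 - 25\right) \sqrt{1}\right) - \left(-6 - 595\right) = \left(6 - 44 - \left(-44\right) 1\right) - -601 = \left(6 - 44 + 44\right) + 601 = 6 + 601 = 607$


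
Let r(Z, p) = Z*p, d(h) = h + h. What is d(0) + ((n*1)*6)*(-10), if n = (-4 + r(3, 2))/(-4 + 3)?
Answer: 120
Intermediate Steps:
d(h) = 2*h
n = -2 (n = (-4 + 3*2)/(-4 + 3) = (-4 + 6)/(-1) = 2*(-1) = -2)
d(0) + ((n*1)*6)*(-10) = 2*0 + (-2*1*6)*(-10) = 0 - 2*6*(-10) = 0 - 12*(-10) = 0 + 120 = 120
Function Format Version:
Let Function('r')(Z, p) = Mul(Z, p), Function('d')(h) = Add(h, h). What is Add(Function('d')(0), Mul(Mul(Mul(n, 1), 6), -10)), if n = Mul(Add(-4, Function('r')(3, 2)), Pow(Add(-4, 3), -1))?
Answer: 120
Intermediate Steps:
Function('d')(h) = Mul(2, h)
n = -2 (n = Mul(Add(-4, Mul(3, 2)), Pow(Add(-4, 3), -1)) = Mul(Add(-4, 6), Pow(-1, -1)) = Mul(2, -1) = -2)
Add(Function('d')(0), Mul(Mul(Mul(n, 1), 6), -10)) = Add(Mul(2, 0), Mul(Mul(Mul(-2, 1), 6), -10)) = Add(0, Mul(Mul(-2, 6), -10)) = Add(0, Mul(-12, -10)) = Add(0, 120) = 120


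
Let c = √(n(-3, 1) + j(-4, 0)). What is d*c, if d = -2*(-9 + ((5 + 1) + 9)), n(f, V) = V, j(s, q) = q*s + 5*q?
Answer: -12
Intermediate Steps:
j(s, q) = 5*q + q*s
c = 1 (c = √(1 + 0*(5 - 4)) = √(1 + 0*1) = √(1 + 0) = √1 = 1)
d = -12 (d = -2*(-9 + (6 + 9)) = -2*(-9 + 15) = -2*6 = -12)
d*c = -12*1 = -12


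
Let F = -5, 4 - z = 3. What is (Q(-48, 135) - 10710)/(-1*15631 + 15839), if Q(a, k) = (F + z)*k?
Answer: -5625/104 ≈ -54.087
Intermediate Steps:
z = 1 (z = 4 - 1*3 = 4 - 3 = 1)
Q(a, k) = -4*k (Q(a, k) = (-5 + 1)*k = -4*k)
(Q(-48, 135) - 10710)/(-1*15631 + 15839) = (-4*135 - 10710)/(-1*15631 + 15839) = (-540 - 10710)/(-15631 + 15839) = -11250/208 = -11250*1/208 = -5625/104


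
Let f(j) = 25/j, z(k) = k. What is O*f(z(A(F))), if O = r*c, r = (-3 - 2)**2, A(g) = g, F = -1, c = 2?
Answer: -1250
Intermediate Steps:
r = 25 (r = (-5)**2 = 25)
O = 50 (O = 25*2 = 50)
O*f(z(A(F))) = 50*(25/(-1)) = 50*(25*(-1)) = 50*(-25) = -1250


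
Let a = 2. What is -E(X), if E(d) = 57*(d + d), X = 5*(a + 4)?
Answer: -3420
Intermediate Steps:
X = 30 (X = 5*(2 + 4) = 5*6 = 30)
E(d) = 114*d (E(d) = 57*(2*d) = 114*d)
-E(X) = -114*30 = -1*3420 = -3420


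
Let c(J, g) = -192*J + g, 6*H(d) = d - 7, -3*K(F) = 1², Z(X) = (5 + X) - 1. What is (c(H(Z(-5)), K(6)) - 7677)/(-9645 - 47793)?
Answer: 11132/86157 ≈ 0.12921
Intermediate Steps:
Z(X) = 4 + X
K(F) = -⅓ (K(F) = -⅓*1² = -⅓*1 = -⅓)
H(d) = -7/6 + d/6 (H(d) = (d - 7)/6 = (-7 + d)/6 = -7/6 + d/6)
c(J, g) = g - 192*J
(c(H(Z(-5)), K(6)) - 7677)/(-9645 - 47793) = ((-⅓ - 192*(-7/6 + (4 - 5)/6)) - 7677)/(-9645 - 47793) = ((-⅓ - 192*(-7/6 + (⅙)*(-1))) - 7677)/(-57438) = ((-⅓ - 192*(-7/6 - ⅙)) - 7677)*(-1/57438) = ((-⅓ - 192*(-4/3)) - 7677)*(-1/57438) = ((-⅓ + 256) - 7677)*(-1/57438) = (767/3 - 7677)*(-1/57438) = -22264/3*(-1/57438) = 11132/86157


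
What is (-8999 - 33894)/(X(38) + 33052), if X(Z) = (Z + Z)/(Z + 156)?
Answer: -4160621/3206082 ≈ -1.2977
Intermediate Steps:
X(Z) = 2*Z/(156 + Z) (X(Z) = (2*Z)/(156 + Z) = 2*Z/(156 + Z))
(-8999 - 33894)/(X(38) + 33052) = (-8999 - 33894)/(2*38/(156 + 38) + 33052) = -42893/(2*38/194 + 33052) = -42893/(2*38*(1/194) + 33052) = -42893/(38/97 + 33052) = -42893/3206082/97 = -42893*97/3206082 = -4160621/3206082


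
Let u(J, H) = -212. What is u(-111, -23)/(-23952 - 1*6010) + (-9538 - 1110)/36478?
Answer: -77825510/273238459 ≈ -0.28483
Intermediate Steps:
u(-111, -23)/(-23952 - 1*6010) + (-9538 - 1110)/36478 = -212/(-23952 - 1*6010) + (-9538 - 1110)/36478 = -212/(-23952 - 6010) - 10648*1/36478 = -212/(-29962) - 5324/18239 = -212*(-1/29962) - 5324/18239 = 106/14981 - 5324/18239 = -77825510/273238459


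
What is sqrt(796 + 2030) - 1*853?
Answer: -853 + 3*sqrt(314) ≈ -799.84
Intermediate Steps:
sqrt(796 + 2030) - 1*853 = sqrt(2826) - 853 = 3*sqrt(314) - 853 = -853 + 3*sqrt(314)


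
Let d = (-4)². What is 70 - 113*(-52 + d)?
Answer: 4138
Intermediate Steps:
d = 16
70 - 113*(-52 + d) = 70 - 113*(-52 + 16) = 70 - 113*(-36) = 70 + 4068 = 4138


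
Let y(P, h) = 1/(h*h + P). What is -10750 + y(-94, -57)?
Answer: -33916249/3155 ≈ -10750.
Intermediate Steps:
y(P, h) = 1/(P + h²) (y(P, h) = 1/(h² + P) = 1/(P + h²))
-10750 + y(-94, -57) = -10750 + 1/(-94 + (-57)²) = -10750 + 1/(-94 + 3249) = -10750 + 1/3155 = -33916249/3155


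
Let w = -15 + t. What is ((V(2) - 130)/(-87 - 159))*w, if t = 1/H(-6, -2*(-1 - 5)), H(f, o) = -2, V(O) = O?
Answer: -992/123 ≈ -8.0650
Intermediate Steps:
t = -1/2 (t = 1/(-2) = -1/2 ≈ -0.50000)
w = -31/2 (w = -15 - 1/2 = -31/2 ≈ -15.500)
((V(2) - 130)/(-87 - 159))*w = ((2 - 130)/(-87 - 159))*(-31/2) = -128/(-246)*(-31/2) = -128*(-1/246)*(-31/2) = (64/123)*(-31/2) = -992/123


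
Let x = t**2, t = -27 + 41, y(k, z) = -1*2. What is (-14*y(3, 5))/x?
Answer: 1/7 ≈ 0.14286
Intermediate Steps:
y(k, z) = -2
t = 14
x = 196 (x = 14**2 = 196)
(-14*y(3, 5))/x = -14*(-2)/196 = 28*(1/196) = 1/7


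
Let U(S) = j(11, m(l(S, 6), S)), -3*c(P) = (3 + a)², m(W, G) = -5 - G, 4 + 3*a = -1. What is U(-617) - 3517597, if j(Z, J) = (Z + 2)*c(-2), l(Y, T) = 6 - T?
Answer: -94975327/27 ≈ -3.5176e+6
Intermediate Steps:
a = -5/3 (a = -4/3 + (⅓)*(-1) = -4/3 - ⅓ = -5/3 ≈ -1.6667)
c(P) = -16/27 (c(P) = -(3 - 5/3)²/3 = -(4/3)²/3 = -⅓*16/9 = -16/27)
j(Z, J) = -32/27 - 16*Z/27 (j(Z, J) = (Z + 2)*(-16/27) = (2 + Z)*(-16/27) = -32/27 - 16*Z/27)
U(S) = -208/27 (U(S) = -32/27 - 16/27*11 = -32/27 - 176/27 = -208/27)
U(-617) - 3517597 = -208/27 - 3517597 = -94975327/27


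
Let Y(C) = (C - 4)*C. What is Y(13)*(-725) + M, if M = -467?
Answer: -85292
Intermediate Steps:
Y(C) = C*(-4 + C) (Y(C) = (-4 + C)*C = C*(-4 + C))
Y(13)*(-725) + M = (13*(-4 + 13))*(-725) - 467 = (13*9)*(-725) - 467 = 117*(-725) - 467 = -84825 - 467 = -85292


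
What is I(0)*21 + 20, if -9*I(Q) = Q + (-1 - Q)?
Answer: 67/3 ≈ 22.333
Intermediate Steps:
I(Q) = ⅑ (I(Q) = -(Q + (-1 - Q))/9 = -⅑*(-1) = ⅑)
I(0)*21 + 20 = (⅑)*21 + 20 = 7/3 + 20 = 67/3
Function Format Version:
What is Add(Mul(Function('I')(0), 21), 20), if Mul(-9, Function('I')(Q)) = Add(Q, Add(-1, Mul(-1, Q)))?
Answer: Rational(67, 3) ≈ 22.333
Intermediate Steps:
Function('I')(Q) = Rational(1, 9) (Function('I')(Q) = Mul(Rational(-1, 9), Add(Q, Add(-1, Mul(-1, Q)))) = Mul(Rational(-1, 9), -1) = Rational(1, 9))
Add(Mul(Function('I')(0), 21), 20) = Add(Mul(Rational(1, 9), 21), 20) = Add(Rational(7, 3), 20) = Rational(67, 3)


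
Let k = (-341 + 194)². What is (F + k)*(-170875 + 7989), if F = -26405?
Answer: 781201256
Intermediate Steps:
k = 21609 (k = (-147)² = 21609)
(F + k)*(-170875 + 7989) = (-26405 + 21609)*(-170875 + 7989) = -4796*(-162886) = 781201256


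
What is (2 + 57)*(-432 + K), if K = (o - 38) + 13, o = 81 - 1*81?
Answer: -26963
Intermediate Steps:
o = 0 (o = 81 - 81 = 0)
K = -25 (K = (0 - 38) + 13 = -38 + 13 = -25)
(2 + 57)*(-432 + K) = (2 + 57)*(-432 - 25) = 59*(-457) = -26963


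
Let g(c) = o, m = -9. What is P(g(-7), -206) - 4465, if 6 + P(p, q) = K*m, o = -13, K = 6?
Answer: -4525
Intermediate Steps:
g(c) = -13
P(p, q) = -60 (P(p, q) = -6 + 6*(-9) = -6 - 54 = -60)
P(g(-7), -206) - 4465 = -60 - 4465 = -4525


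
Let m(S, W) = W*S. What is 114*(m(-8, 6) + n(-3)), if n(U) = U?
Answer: -5814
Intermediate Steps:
m(S, W) = S*W
114*(m(-8, 6) + n(-3)) = 114*(-8*6 - 3) = 114*(-48 - 3) = 114*(-51) = -5814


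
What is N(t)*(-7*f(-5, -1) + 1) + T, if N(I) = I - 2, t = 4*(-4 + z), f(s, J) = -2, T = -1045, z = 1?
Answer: -1255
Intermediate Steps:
t = -12 (t = 4*(-4 + 1) = 4*(-3) = -12)
N(I) = -2 + I
N(t)*(-7*f(-5, -1) + 1) + T = (-2 - 12)*(-7*(-2) + 1) - 1045 = -14*(14 + 1) - 1045 = -14*15 - 1045 = -210 - 1045 = -1255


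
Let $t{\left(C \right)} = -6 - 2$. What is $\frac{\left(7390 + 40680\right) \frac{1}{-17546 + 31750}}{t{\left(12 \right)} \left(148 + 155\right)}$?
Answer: $- \frac{24035}{17215248} \approx -0.0013961$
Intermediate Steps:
$t{\left(C \right)} = -8$ ($t{\left(C \right)} = -6 - 2 = -8$)
$\frac{\left(7390 + 40680\right) \frac{1}{-17546 + 31750}}{t{\left(12 \right)} \left(148 + 155\right)} = \frac{\left(7390 + 40680\right) \frac{1}{-17546 + 31750}}{\left(-8\right) \left(148 + 155\right)} = \frac{48070 \cdot \frac{1}{14204}}{\left(-8\right) 303} = \frac{48070 \cdot \frac{1}{14204}}{-2424} = \frac{24035}{7102} \left(- \frac{1}{2424}\right) = - \frac{24035}{17215248}$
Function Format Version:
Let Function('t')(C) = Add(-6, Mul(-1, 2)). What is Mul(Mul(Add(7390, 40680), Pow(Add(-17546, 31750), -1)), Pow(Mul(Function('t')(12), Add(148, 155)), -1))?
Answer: Rational(-24035, 17215248) ≈ -0.0013961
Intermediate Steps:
Function('t')(C) = -8 (Function('t')(C) = Add(-6, -2) = -8)
Mul(Mul(Add(7390, 40680), Pow(Add(-17546, 31750), -1)), Pow(Mul(Function('t')(12), Add(148, 155)), -1)) = Mul(Mul(Add(7390, 40680), Pow(Add(-17546, 31750), -1)), Pow(Mul(-8, Add(148, 155)), -1)) = Mul(Mul(48070, Pow(14204, -1)), Pow(Mul(-8, 303), -1)) = Mul(Mul(48070, Rational(1, 14204)), Pow(-2424, -1)) = Mul(Rational(24035, 7102), Rational(-1, 2424)) = Rational(-24035, 17215248)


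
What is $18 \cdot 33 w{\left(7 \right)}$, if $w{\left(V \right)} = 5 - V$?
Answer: $-1188$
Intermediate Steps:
$18 \cdot 33 w{\left(7 \right)} = 18 \cdot 33 \left(5 - 7\right) = 594 \left(5 - 7\right) = 594 \left(-2\right) = -1188$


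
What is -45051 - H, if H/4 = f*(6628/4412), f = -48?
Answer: -49373109/1103 ≈ -44763.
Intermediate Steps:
H = -318144/1103 (H = 4*(-318144/4412) = 4*(-48*1657/1103) = 4*(-79536/1103) = -318144/1103 ≈ -288.44)
-45051 - H = -45051 - 1*(-318144/1103) = -45051 + 318144/1103 = -49373109/1103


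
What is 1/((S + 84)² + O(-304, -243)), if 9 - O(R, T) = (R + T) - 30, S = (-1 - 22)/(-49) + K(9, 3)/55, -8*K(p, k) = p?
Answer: 464833600/3587410166561 ≈ 0.00012957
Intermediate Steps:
K(p, k) = -p/8
S = 9679/21560 (S = (-1 - 22)/(-49) - ⅛*9/55 = -23*(-1/49) - 9/8*1/55 = 23/49 - 9/440 = 9679/21560 ≈ 0.44893)
O(R, T) = 39 - R - T (O(R, T) = 9 - ((R + T) - 30) = 9 - (-30 + R + T) = 9 + (30 - R - T) = 39 - R - T)
1/((S + 84)² + O(-304, -243)) = 1/((9679/21560 + 84)² + (39 - 1*(-304) - 1*(-243))) = 1/((1820719/21560)² + (39 + 304 + 243)) = 1/(3315017676961/464833600 + 586) = 1/(3587410166561/464833600) = 464833600/3587410166561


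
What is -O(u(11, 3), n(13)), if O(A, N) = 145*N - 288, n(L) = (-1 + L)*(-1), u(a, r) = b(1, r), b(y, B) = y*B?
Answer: 2028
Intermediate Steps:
b(y, B) = B*y
u(a, r) = r (u(a, r) = r*1 = r)
n(L) = 1 - L
O(A, N) = -288 + 145*N
-O(u(11, 3), n(13)) = -(-288 + 145*(1 - 1*13)) = -(-288 + 145*(1 - 13)) = -(-288 + 145*(-12)) = -(-288 - 1740) = -1*(-2028) = 2028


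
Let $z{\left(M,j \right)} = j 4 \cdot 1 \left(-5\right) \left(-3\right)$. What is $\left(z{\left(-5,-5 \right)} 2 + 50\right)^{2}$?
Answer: $302500$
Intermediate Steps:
$z{\left(M,j \right)} = 60 j$ ($z{\left(M,j \right)} = 4 j 1 \left(-5\right) \left(-3\right) = 4 j \left(-5\right) \left(-3\right) = - 20 j \left(-3\right) = 60 j$)
$\left(z{\left(-5,-5 \right)} 2 + 50\right)^{2} = \left(60 \left(-5\right) 2 + 50\right)^{2} = \left(\left(-300\right) 2 + 50\right)^{2} = \left(-600 + 50\right)^{2} = \left(-550\right)^{2} = 302500$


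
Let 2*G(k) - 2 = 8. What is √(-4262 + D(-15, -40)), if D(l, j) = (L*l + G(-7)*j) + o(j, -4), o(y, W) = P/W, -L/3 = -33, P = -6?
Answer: I*√23782/2 ≈ 77.107*I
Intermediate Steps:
G(k) = 5 (G(k) = 1 + (½)*8 = 1 + 4 = 5)
L = 99 (L = -3*(-33) = 99)
o(y, W) = -6/W
D(l, j) = 3/2 + 5*j + 99*l (D(l, j) = (99*l + 5*j) - 6/(-4) = (5*j + 99*l) - 6*(-¼) = (5*j + 99*l) + 3/2 = 3/2 + 5*j + 99*l)
√(-4262 + D(-15, -40)) = √(-4262 + (3/2 + 5*(-40) + 99*(-15))) = √(-4262 + (3/2 - 200 - 1485)) = √(-4262 - 3367/2) = √(-11891/2) = I*√23782/2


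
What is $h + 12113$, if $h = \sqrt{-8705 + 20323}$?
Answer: $12113 + \sqrt{11618} \approx 12221.0$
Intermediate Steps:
$h = \sqrt{11618} \approx 107.79$
$h + 12113 = \sqrt{11618} + 12113 = 12113 + \sqrt{11618}$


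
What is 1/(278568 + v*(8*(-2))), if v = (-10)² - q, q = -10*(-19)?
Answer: 1/280008 ≈ 3.5713e-6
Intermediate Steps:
q = 190
v = -90 (v = (-10)² - 1*190 = 100 - 190 = -90)
1/(278568 + v*(8*(-2))) = 1/(278568 - 720*(-2)) = 1/(278568 - 90*(-16)) = 1/(278568 + 1440) = 1/280008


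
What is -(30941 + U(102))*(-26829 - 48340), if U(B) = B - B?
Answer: 2325804029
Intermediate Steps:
U(B) = 0
-(30941 + U(102))*(-26829 - 48340) = -(30941 + 0)*(-26829 - 48340) = -30941*(-75169) = -1*(-2325804029) = 2325804029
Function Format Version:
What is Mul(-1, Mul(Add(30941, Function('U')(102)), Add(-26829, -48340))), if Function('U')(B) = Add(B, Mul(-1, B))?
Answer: 2325804029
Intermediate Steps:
Function('U')(B) = 0
Mul(-1, Mul(Add(30941, Function('U')(102)), Add(-26829, -48340))) = Mul(-1, Mul(Add(30941, 0), Add(-26829, -48340))) = Mul(-1, Mul(30941, -75169)) = Mul(-1, -2325804029) = 2325804029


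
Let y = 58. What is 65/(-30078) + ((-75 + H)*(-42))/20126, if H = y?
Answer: 10083751/302674914 ≈ 0.033315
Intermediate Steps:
H = 58
65/(-30078) + ((-75 + H)*(-42))/20126 = 65/(-30078) + ((-75 + 58)*(-42))/20126 = 65*(-1/30078) - 17*(-42)*(1/20126) = -65/30078 + 714*(1/20126) = -65/30078 + 357/10063 = 10083751/302674914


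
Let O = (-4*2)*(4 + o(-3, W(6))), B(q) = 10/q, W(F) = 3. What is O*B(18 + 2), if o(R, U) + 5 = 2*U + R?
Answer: -8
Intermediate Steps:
o(R, U) = -5 + R + 2*U (o(R, U) = -5 + (2*U + R) = -5 + (R + 2*U) = -5 + R + 2*U)
O = -16 (O = (-4*2)*(4 + (-5 - 3 + 2*3)) = (-2*4)*(4 + (-5 - 3 + 6)) = -8*(4 - 2) = -8*2 = -16)
O*B(18 + 2) = -160/(18 + 2) = -160/20 = -16*½ = -8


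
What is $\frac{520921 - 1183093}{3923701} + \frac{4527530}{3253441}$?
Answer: $\frac{15610336454678}{12765529705141} \approx 1.2229$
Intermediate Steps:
$\frac{520921 - 1183093}{3923701} + \frac{4527530}{3253441} = \left(520921 - 1183093\right) \frac{1}{3923701} + 4527530 \cdot \frac{1}{3253441} = \left(-662172\right) \frac{1}{3923701} + \frac{4527530}{3253441} = - \frac{662172}{3923701} + \frac{4527530}{3253441} = \frac{15610336454678}{12765529705141}$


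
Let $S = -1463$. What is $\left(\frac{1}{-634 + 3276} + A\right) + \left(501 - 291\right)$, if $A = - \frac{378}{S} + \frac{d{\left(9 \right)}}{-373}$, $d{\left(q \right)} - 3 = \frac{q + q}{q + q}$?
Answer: $\frac{43303187149}{205962394} \approx 210.25$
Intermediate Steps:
$d{\left(q \right)} = 4$ ($d{\left(q \right)} = 3 + \frac{q + q}{q + q} = 3 + \frac{2 q}{2 q} = 3 + 2 q \frac{1}{2 q} = 3 + 1 = 4$)
$A = \frac{19306}{77957}$ ($A = - \frac{378}{-1463} + \frac{4}{-373} = \left(-378\right) \left(- \frac{1}{1463}\right) + 4 \left(- \frac{1}{373}\right) = \frac{54}{209} - \frac{4}{373} = \frac{19306}{77957} \approx 0.24765$)
$\left(\frac{1}{-634 + 3276} + A\right) + \left(501 - 291\right) = \left(\frac{1}{-634 + 3276} + \frac{19306}{77957}\right) + \left(501 - 291\right) = \left(\frac{1}{2642} + \frac{19306}{77957}\right) + \left(501 - 291\right) = \left(\frac{1}{2642} + \frac{19306}{77957}\right) + 210 = \frac{51084409}{205962394} + 210 = \frac{43303187149}{205962394}$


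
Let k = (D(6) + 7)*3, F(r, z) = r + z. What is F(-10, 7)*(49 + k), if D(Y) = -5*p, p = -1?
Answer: -255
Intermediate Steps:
D(Y) = 5 (D(Y) = -5*(-1) = 5)
k = 36 (k = (5 + 7)*3 = 12*3 = 36)
F(-10, 7)*(49 + k) = (-10 + 7)*(49 + 36) = -3*85 = -255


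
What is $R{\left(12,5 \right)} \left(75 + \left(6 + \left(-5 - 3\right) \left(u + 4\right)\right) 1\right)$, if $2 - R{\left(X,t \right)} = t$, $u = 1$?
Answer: $-123$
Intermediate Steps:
$R{\left(X,t \right)} = 2 - t$
$R{\left(12,5 \right)} \left(75 + \left(6 + \left(-5 - 3\right) \left(u + 4\right)\right) 1\right) = \left(2 - 5\right) \left(75 + \left(6 + \left(-5 - 3\right) \left(1 + 4\right)\right) 1\right) = \left(2 - 5\right) \left(75 + \left(6 - 40\right) 1\right) = - 3 \left(75 + \left(6 - 40\right) 1\right) = - 3 \left(75 - 34\right) = \left(-3\right) 41 = -123$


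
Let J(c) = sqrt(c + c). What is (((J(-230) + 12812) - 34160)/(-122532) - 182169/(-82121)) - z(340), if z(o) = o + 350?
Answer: -44352667344/64502887 - I*sqrt(115)/61266 ≈ -687.61 - 0.00017504*I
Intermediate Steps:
z(o) = 350 + o
J(c) = sqrt(2)*sqrt(c) (J(c) = sqrt(2*c) = sqrt(2)*sqrt(c))
(((J(-230) + 12812) - 34160)/(-122532) - 182169/(-82121)) - z(340) = (((sqrt(2)*sqrt(-230) + 12812) - 34160)/(-122532) - 182169/(-82121)) - (350 + 340) = (((sqrt(2)*(I*sqrt(230)) + 12812) - 34160)*(-1/122532) - 182169*(-1/82121)) - 1*690 = (((2*I*sqrt(115) + 12812) - 34160)*(-1/122532) + 14013/6317) - 690 = (((12812 + 2*I*sqrt(115)) - 34160)*(-1/122532) + 14013/6317) - 690 = ((-21348 + 2*I*sqrt(115))*(-1/122532) + 14013/6317) - 690 = ((1779/10211 - I*sqrt(115)/61266) + 14013/6317) - 690 = (154324686/64502887 - I*sqrt(115)/61266) - 690 = -44352667344/64502887 - I*sqrt(115)/61266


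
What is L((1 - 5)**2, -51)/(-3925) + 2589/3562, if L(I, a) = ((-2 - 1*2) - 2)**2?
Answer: 10033593/13980850 ≈ 0.71767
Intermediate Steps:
L(I, a) = 36 (L(I, a) = ((-2 - 2) - 2)**2 = (-4 - 2)**2 = (-6)**2 = 36)
L((1 - 5)**2, -51)/(-3925) + 2589/3562 = 36/(-3925) + 2589/3562 = 36*(-1/3925) + 2589*(1/3562) = -36/3925 + 2589/3562 = 10033593/13980850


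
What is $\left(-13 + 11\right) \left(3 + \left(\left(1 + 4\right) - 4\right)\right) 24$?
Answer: $-192$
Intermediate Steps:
$\left(-13 + 11\right) \left(3 + \left(\left(1 + 4\right) - 4\right)\right) 24 = - 2 \left(3 + \left(5 - 4\right)\right) 24 = - 2 \left(3 + 1\right) 24 = \left(-2\right) 4 \cdot 24 = \left(-8\right) 24 = -192$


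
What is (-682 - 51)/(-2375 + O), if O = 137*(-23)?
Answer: 733/5526 ≈ 0.13265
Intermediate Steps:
O = -3151
(-682 - 51)/(-2375 + O) = (-682 - 51)/(-2375 - 3151) = -733/(-5526) = -733*(-1/5526) = 733/5526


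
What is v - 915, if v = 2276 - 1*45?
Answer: 1316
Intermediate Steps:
v = 2231 (v = 2276 - 45 = 2231)
v - 915 = 2231 - 915 = 1316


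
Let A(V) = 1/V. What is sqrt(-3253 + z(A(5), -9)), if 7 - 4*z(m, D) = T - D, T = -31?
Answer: I*sqrt(12983)/2 ≈ 56.971*I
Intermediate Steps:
z(m, D) = 19/2 + D/4 (z(m, D) = 7/4 - (-31 - D)/4 = 7/4 + (31/4 + D/4) = 19/2 + D/4)
sqrt(-3253 + z(A(5), -9)) = sqrt(-3253 + (19/2 + (1/4)*(-9))) = sqrt(-3253 + (19/2 - 9/4)) = sqrt(-3253 + 29/4) = sqrt(-12983/4) = I*sqrt(12983)/2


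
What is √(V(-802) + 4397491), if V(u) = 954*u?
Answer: √3632383 ≈ 1905.9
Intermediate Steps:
√(V(-802) + 4397491) = √(954*(-802) + 4397491) = √(-765108 + 4397491) = √3632383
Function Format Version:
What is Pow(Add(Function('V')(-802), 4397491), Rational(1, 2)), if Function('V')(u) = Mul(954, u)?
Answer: Pow(3632383, Rational(1, 2)) ≈ 1905.9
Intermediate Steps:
Pow(Add(Function('V')(-802), 4397491), Rational(1, 2)) = Pow(Add(Mul(954, -802), 4397491), Rational(1, 2)) = Pow(Add(-765108, 4397491), Rational(1, 2)) = Pow(3632383, Rational(1, 2))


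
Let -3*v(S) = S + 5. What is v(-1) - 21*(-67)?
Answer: 4217/3 ≈ 1405.7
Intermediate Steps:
v(S) = -5/3 - S/3 (v(S) = -(S + 5)/3 = -(5 + S)/3 = -5/3 - S/3)
v(-1) - 21*(-67) = (-5/3 - 1/3*(-1)) - 21*(-67) = (-5/3 + 1/3) + 1407 = -4/3 + 1407 = 4217/3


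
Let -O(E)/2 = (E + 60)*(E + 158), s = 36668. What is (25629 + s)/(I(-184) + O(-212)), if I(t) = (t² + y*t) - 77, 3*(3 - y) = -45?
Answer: 62297/14051 ≈ 4.4336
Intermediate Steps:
y = 18 (y = 3 - ⅓*(-45) = 3 + 15 = 18)
I(t) = -77 + t² + 18*t (I(t) = (t² + 18*t) - 77 = -77 + t² + 18*t)
O(E) = -2*(60 + E)*(158 + E) (O(E) = -2*(E + 60)*(E + 158) = -2*(60 + E)*(158 + E))
(25629 + s)/(I(-184) + O(-212)) = (25629 + 36668)/((-77 + (-184)² + 18*(-184)) + (-18960 - 436*(-212) - 2*(-212)²)) = 62297/((-77 + 33856 - 3312) + (-18960 + 92432 - 2*44944)) = 62297/(30467 + (-18960 + 92432 - 89888)) = 62297/(30467 - 16416) = 62297/14051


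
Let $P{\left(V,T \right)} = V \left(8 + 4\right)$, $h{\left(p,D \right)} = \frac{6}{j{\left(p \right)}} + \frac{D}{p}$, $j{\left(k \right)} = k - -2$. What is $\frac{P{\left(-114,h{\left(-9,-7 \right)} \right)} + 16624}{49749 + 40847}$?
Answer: $\frac{3814}{22649} \approx 0.1684$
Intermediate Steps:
$j{\left(k \right)} = 2 + k$ ($j{\left(k \right)} = k + 2 = 2 + k$)
$h{\left(p,D \right)} = \frac{6}{2 + p} + \frac{D}{p}$
$P{\left(V,T \right)} = 12 V$ ($P{\left(V,T \right)} = V 12 = 12 V$)
$\frac{P{\left(-114,h{\left(-9,-7 \right)} \right)} + 16624}{49749 + 40847} = \frac{12 \left(-114\right) + 16624}{49749 + 40847} = \frac{-1368 + 16624}{90596} = 15256 \cdot \frac{1}{90596} = \frac{3814}{22649}$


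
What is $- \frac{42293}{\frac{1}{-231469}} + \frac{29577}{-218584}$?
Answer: $\frac{2139832093631951}{218584} \approx 9.7895 \cdot 10^{9}$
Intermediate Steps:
$- \frac{42293}{\frac{1}{-231469}} + \frac{29577}{-218584} = - \frac{42293}{- \frac{1}{231469}} + 29577 \left(- \frac{1}{218584}\right) = \left(-42293\right) \left(-231469\right) - \frac{29577}{218584} = 9789518417 - \frac{29577}{218584} = \frac{2139832093631951}{218584}$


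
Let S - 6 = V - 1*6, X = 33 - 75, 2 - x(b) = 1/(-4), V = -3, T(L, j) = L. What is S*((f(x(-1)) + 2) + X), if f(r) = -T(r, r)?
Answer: 507/4 ≈ 126.75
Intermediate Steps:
x(b) = 9/4 (x(b) = 2 - 1/(-4) = 2 - 1*(-¼) = 2 + ¼ = 9/4)
X = -42
S = -3 (S = 6 + (-3 - 1*6) = 6 + (-3 - 6) = 6 - 9 = -3)
f(r) = -r
S*((f(x(-1)) + 2) + X) = -3*((-1*9/4 + 2) - 42) = -3*((-9/4 + 2) - 42) = -3*(-¼ - 42) = -3*(-169/4) = 507/4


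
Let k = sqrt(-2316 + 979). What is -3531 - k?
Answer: -3531 - I*sqrt(1337) ≈ -3531.0 - 36.565*I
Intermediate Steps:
k = I*sqrt(1337) (k = sqrt(-1337) = I*sqrt(1337) ≈ 36.565*I)
-3531 - k = -3531 - I*sqrt(1337)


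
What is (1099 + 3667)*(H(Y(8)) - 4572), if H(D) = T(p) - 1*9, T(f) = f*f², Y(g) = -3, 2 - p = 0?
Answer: -21794918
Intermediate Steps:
p = 2 (p = 2 - 1*0 = 2 + 0 = 2)
T(f) = f³
H(D) = -1 (H(D) = 2³ - 1*9 = 8 - 9 = -1)
(1099 + 3667)*(H(Y(8)) - 4572) = (1099 + 3667)*(-1 - 4572) = 4766*(-4573) = -21794918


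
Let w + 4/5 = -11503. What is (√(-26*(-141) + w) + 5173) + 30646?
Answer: 35819 + I*√195945/5 ≈ 35819.0 + 88.531*I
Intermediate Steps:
w = -57519/5 (w = -⅘ - 11503 = -57519/5 ≈ -11504.)
(√(-26*(-141) + w) + 5173) + 30646 = (√(-26*(-141) - 57519/5) + 5173) + 30646 = (√(3666 - 57519/5) + 5173) + 30646 = (√(-39189/5) + 5173) + 30646 = (I*√195945/5 + 5173) + 30646 = (5173 + I*√195945/5) + 30646 = 35819 + I*√195945/5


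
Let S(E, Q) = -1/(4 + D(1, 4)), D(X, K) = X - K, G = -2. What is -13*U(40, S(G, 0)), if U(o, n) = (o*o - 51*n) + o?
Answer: -21983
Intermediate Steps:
S(E, Q) = -1 (S(E, Q) = -1/(4 + (1 - 1*4)) = -1/(4 + (1 - 4)) = -1/(4 - 3) = -1/1 = -1*1 = -1)
U(o, n) = o + o² - 51*n (U(o, n) = (o² - 51*n) + o = o + o² - 51*n)
-13*U(40, S(G, 0)) = -13*(40 + 40² - 51*(-1)) = -13*(40 + 1600 + 51) = -13*1691 = -21983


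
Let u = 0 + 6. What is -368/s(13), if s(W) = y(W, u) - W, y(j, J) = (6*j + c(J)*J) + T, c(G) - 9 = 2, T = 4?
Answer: -368/135 ≈ -2.7259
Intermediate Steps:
u = 6
c(G) = 11 (c(G) = 9 + 2 = 11)
y(j, J) = 4 + 6*j + 11*J (y(j, J) = (6*j + 11*J) + 4 = 4 + 6*j + 11*J)
s(W) = 70 + 5*W (s(W) = (4 + 6*W + 11*6) - W = (4 + 6*W + 66) - W = (70 + 6*W) - W = 70 + 5*W)
-368/s(13) = -368/(70 + 5*13) = -368/(70 + 65) = -368/135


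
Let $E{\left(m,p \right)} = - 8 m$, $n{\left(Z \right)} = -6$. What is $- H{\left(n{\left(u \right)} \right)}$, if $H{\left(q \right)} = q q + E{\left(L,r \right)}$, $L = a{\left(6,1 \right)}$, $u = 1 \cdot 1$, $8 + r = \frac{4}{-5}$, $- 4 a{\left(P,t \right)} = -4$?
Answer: $-28$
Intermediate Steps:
$a{\left(P,t \right)} = 1$ ($a{\left(P,t \right)} = \left(- \frac{1}{4}\right) \left(-4\right) = 1$)
$r = - \frac{44}{5}$ ($r = -8 + \frac{4}{-5} = -8 + 4 \left(- \frac{1}{5}\right) = -8 - \frac{4}{5} = - \frac{44}{5} \approx -8.8$)
$u = 1$
$L = 1$
$H{\left(q \right)} = -8 + q^{2}$ ($H{\left(q \right)} = q q - 8 = q^{2} - 8 = -8 + q^{2}$)
$- H{\left(n{\left(u \right)} \right)} = - (-8 + \left(-6\right)^{2}) = - (-8 + 36) = \left(-1\right) 28 = -28$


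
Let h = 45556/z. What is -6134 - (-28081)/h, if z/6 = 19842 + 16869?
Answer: 2952924521/22778 ≈ 1.2964e+5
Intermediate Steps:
z = 220266 (z = 6*(19842 + 16869) = 6*36711 = 220266)
h = 22778/110133 (h = 45556/220266 = 45556*(1/220266) = 22778/110133 ≈ 0.20682)
-6134 - (-28081)/h = -6134 - (-28081)/22778/110133 = -6134 - (-28081)*110133/22778 = -6134 - 1*(-3092644773/22778) = -6134 + 3092644773/22778 = 2952924521/22778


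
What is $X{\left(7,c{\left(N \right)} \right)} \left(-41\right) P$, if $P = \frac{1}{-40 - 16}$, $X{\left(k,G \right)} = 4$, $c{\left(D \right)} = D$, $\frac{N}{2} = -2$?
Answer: $\frac{41}{14} \approx 2.9286$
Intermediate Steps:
$N = -4$ ($N = 2 \left(-2\right) = -4$)
$P = - \frac{1}{56}$ ($P = \frac{1}{-56} = - \frac{1}{56} \approx -0.017857$)
$X{\left(7,c{\left(N \right)} \right)} \left(-41\right) P = 4 \left(-41\right) \left(- \frac{1}{56}\right) = \left(-164\right) \left(- \frac{1}{56}\right) = \frac{41}{14}$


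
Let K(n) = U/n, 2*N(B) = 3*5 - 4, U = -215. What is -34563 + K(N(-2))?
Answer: -380623/11 ≈ -34602.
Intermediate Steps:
N(B) = 11/2 (N(B) = (3*5 - 4)/2 = (15 - 4)/2 = (1/2)*11 = 11/2)
K(n) = -215/n
-34563 + K(N(-2)) = -34563 - 215/11/2 = -34563 - 215*2/11 = -34563 - 430/11 = -380623/11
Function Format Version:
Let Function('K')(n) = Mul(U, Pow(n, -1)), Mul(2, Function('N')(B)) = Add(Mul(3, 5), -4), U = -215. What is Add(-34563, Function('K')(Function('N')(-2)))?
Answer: Rational(-380623, 11) ≈ -34602.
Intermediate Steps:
Function('N')(B) = Rational(11, 2) (Function('N')(B) = Mul(Rational(1, 2), Add(Mul(3, 5), -4)) = Mul(Rational(1, 2), Add(15, -4)) = Mul(Rational(1, 2), 11) = Rational(11, 2))
Function('K')(n) = Mul(-215, Pow(n, -1))
Add(-34563, Function('K')(Function('N')(-2))) = Add(-34563, Mul(-215, Pow(Rational(11, 2), -1))) = Add(-34563, Mul(-215, Rational(2, 11))) = Add(-34563, Rational(-430, 11)) = Rational(-380623, 11)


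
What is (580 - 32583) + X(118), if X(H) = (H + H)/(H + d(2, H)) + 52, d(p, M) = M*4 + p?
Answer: -4728689/148 ≈ -31951.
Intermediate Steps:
d(p, M) = p + 4*M (d(p, M) = 4*M + p = p + 4*M)
X(H) = 52 + 2*H/(2 + 5*H) (X(H) = (H + H)/(H + (2 + 4*H)) + 52 = (2*H)/(2 + 5*H) + 52 = 2*H/(2 + 5*H) + 52 = 52 + 2*H/(2 + 5*H))
(580 - 32583) + X(118) = (580 - 32583) + 2*(52 + 131*118)/(2 + 5*118) = -32003 + 2*(52 + 15458)/(2 + 590) = -32003 + 2*15510/592 = -32003 + 2*(1/592)*15510 = -32003 + 7755/148 = -4728689/148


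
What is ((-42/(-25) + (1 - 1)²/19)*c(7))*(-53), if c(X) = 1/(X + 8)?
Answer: -742/125 ≈ -5.9360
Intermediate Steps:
c(X) = 1/(8 + X)
((-42/(-25) + (1 - 1)²/19)*c(7))*(-53) = ((-42/(-25) + (1 - 1)²/19)/(8 + 7))*(-53) = ((-42*(-1/25) + 0²*(1/19))/15)*(-53) = ((42/25 + 0*(1/19))*(1/15))*(-53) = ((42/25 + 0)*(1/15))*(-53) = ((42/25)*(1/15))*(-53) = (14/125)*(-53) = -742/125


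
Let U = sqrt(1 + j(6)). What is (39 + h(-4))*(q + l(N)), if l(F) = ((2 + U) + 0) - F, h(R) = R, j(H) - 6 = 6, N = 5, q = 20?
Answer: 595 + 35*sqrt(13) ≈ 721.19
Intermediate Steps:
j(H) = 12 (j(H) = 6 + 6 = 12)
U = sqrt(13) (U = sqrt(1 + 12) = sqrt(13) ≈ 3.6056)
l(F) = 2 + sqrt(13) - F (l(F) = ((2 + sqrt(13)) + 0) - F = (2 + sqrt(13)) - F = 2 + sqrt(13) - F)
(39 + h(-4))*(q + l(N)) = (39 - 4)*(20 + (2 + sqrt(13) - 1*5)) = 35*(20 + (2 + sqrt(13) - 5)) = 35*(20 + (-3 + sqrt(13))) = 35*(17 + sqrt(13)) = 595 + 35*sqrt(13)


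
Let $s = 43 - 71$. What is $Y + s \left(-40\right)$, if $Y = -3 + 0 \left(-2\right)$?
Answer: $1117$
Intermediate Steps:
$s = -28$
$Y = -3$ ($Y = -3 + 0 = -3$)
$Y + s \left(-40\right) = -3 - -1120 = -3 + 1120 = 1117$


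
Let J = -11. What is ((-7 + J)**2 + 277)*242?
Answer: 145442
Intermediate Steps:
((-7 + J)**2 + 277)*242 = ((-7 - 11)**2 + 277)*242 = ((-18)**2 + 277)*242 = (324 + 277)*242 = 601*242 = 145442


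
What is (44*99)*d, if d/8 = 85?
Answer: 2962080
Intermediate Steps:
d = 680 (d = 8*85 = 680)
(44*99)*d = (44*99)*680 = 4356*680 = 2962080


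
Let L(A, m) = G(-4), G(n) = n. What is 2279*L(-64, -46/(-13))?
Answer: -9116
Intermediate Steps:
L(A, m) = -4
2279*L(-64, -46/(-13)) = 2279*(-4) = -9116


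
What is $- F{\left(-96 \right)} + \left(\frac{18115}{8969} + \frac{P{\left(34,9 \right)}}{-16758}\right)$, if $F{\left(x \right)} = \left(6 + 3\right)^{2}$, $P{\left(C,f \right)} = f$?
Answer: $- \frac{1319001357}{16700278} \approx -78.981$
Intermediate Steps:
$F{\left(x \right)} = 81$ ($F{\left(x \right)} = 9^{2} = 81$)
$- F{\left(-96 \right)} + \left(\frac{18115}{8969} + \frac{P{\left(34,9 \right)}}{-16758}\right) = \left(-1\right) 81 + \left(\frac{18115}{8969} + \frac{9}{-16758}\right) = -81 + \left(18115 \cdot \frac{1}{8969} + 9 \left(- \frac{1}{16758}\right)\right) = -81 + \left(\frac{18115}{8969} - \frac{1}{1862}\right) = -81 + \frac{33721161}{16700278} = - \frac{1319001357}{16700278}$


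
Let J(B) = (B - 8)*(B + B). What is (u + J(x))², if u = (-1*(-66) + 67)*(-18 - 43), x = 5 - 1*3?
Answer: 66210769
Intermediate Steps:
x = 2 (x = 5 - 3 = 2)
J(B) = 2*B*(-8 + B) (J(B) = (-8 + B)*(2*B) = 2*B*(-8 + B))
u = -8113 (u = (66 + 67)*(-61) = 133*(-61) = -8113)
(u + J(x))² = (-8113 + 2*2*(-8 + 2))² = (-8113 + 2*2*(-6))² = (-8113 - 24)² = (-8137)² = 66210769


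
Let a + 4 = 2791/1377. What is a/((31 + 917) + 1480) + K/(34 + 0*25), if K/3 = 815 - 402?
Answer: 121833109/3343356 ≈ 36.440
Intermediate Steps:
K = 1239 (K = 3*(815 - 402) = 3*413 = 1239)
a = -2717/1377 (a = -4 + 2791/1377 = -2717/1377 ≈ -1.9731)
a/((31 + 917) + 1480) + K/(34 + 0*25) = -2717/(1377*((31 + 917) + 1480)) + 1239/(34 + 0*25) = -2717/(1377*(948 + 1480)) + 1239/(34 + 0) = -2717/1377/2428 + 1239/34 = -2717/1377*1/2428 + 1239*(1/34) = -2717/3343356 + 1239/34 = 121833109/3343356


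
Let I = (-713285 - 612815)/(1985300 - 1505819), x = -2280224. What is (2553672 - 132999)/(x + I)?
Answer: -1160666710713/1093325409844 ≈ -1.0616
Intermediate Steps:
I = -1326100/479481 ≈ -2.7657
(2553672 - 132999)/(x + I) = (2553672 - 132999)/(-2280224 - 1326100/479481) = 2420673/(-1093325409844/479481) = 2420673*(-479481/1093325409844) = -1160666710713/1093325409844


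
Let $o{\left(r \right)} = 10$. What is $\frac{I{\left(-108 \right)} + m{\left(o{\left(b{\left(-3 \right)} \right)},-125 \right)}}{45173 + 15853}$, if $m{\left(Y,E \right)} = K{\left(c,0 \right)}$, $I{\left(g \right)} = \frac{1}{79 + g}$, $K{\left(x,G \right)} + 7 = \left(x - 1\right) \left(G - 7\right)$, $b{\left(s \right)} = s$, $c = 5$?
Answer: $- \frac{508}{884877} \approx -0.00057409$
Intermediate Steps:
$K{\left(x,G \right)} = -7 + \left(-1 + x\right) \left(-7 + G\right)$ ($K{\left(x,G \right)} = -7 + \left(x - 1\right) \left(G - 7\right) = -7 + \left(-1 + x\right) \left(-7 + G\right)$)
$m{\left(Y,E \right)} = -35$ ($m{\left(Y,E \right)} = \left(-1\right) 0 - 35 + 0 \cdot 5 = 0 - 35 + 0 = -35$)
$\frac{I{\left(-108 \right)} + m{\left(o{\left(b{\left(-3 \right)} \right)},-125 \right)}}{45173 + 15853} = \frac{\frac{1}{79 - 108} - 35}{45173 + 15853} = \frac{\frac{1}{-29} - 35}{61026} = \left(- \frac{1}{29} - 35\right) \frac{1}{61026} = \left(- \frac{1016}{29}\right) \frac{1}{61026} = - \frac{508}{884877}$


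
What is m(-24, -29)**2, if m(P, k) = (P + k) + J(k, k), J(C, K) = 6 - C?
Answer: 324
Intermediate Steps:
m(P, k) = 6 + P (m(P, k) = (P + k) + (6 - k) = 6 + P)
m(-24, -29)**2 = (6 - 24)**2 = (-18)**2 = 324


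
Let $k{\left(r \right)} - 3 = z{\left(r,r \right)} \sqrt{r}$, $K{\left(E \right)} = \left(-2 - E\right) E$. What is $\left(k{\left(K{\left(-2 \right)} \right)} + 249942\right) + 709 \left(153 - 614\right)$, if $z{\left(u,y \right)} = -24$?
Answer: $-76904$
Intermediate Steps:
$K{\left(E \right)} = E \left(-2 - E\right)$
$k{\left(r \right)} = 3 - 24 \sqrt{r}$
$\left(k{\left(K{\left(-2 \right)} \right)} + 249942\right) + 709 \left(153 - 614\right) = \left(\left(3 - 24 \sqrt{\left(-1\right) \left(-2\right) \left(2 - 2\right)}\right) + 249942\right) + 709 \left(153 - 614\right) = \left(\left(3 - 24 \sqrt{\left(-1\right) \left(-2\right) 0}\right) + 249942\right) + 709 \left(-461\right) = \left(\left(3 - 24 \sqrt{0}\right) + 249942\right) - 326849 = \left(\left(3 - 0\right) + 249942\right) - 326849 = \left(\left(3 + 0\right) + 249942\right) - 326849 = \left(3 + 249942\right) - 326849 = 249945 - 326849 = -76904$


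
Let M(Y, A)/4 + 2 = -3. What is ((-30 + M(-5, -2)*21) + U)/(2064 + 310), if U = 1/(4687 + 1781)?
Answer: -2910599/15355032 ≈ -0.18955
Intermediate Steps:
U = 1/6468 ≈ 0.00015461
M(Y, A) = -20 (M(Y, A) = -8 + 4*(-3) = -8 - 12 = -20)
((-30 + M(-5, -2)*21) + U)/(2064 + 310) = ((-30 - 20*21) + 1/6468)/(2064 + 310) = ((-30 - 420) + 1/6468)/2374 = (-450 + 1/6468)*(1/2374) = -2910599/6468*1/2374 = -2910599/15355032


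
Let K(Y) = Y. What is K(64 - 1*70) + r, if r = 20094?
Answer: 20088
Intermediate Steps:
K(64 - 1*70) + r = (64 - 1*70) + 20094 = (64 - 70) + 20094 = -6 + 20094 = 20088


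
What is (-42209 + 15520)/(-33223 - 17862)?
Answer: 26689/51085 ≈ 0.52244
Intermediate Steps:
(-42209 + 15520)/(-33223 - 17862) = -26689/(-51085) = -26689*(-1/51085) = 26689/51085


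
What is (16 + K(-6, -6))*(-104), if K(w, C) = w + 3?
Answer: -1352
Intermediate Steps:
K(w, C) = 3 + w
(16 + K(-6, -6))*(-104) = (16 + (3 - 6))*(-104) = (16 - 3)*(-104) = 13*(-104) = -1352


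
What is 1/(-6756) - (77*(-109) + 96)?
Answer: 56054531/6756 ≈ 8297.0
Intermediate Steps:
1/(-6756) - (77*(-109) + 96) = -1/6756 - (-8393 + 96) = -1/6756 - 1*(-8297) = -1/6756 + 8297 = 56054531/6756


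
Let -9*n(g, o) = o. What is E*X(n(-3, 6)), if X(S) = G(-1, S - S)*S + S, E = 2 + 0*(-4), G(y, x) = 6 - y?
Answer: -32/3 ≈ -10.667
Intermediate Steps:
n(g, o) = -o/9
E = 2 (E = 2 + 0 = 2)
X(S) = 8*S (X(S) = (6 - 1*(-1))*S + S = (6 + 1)*S + S = 7*S + S = 8*S)
E*X(n(-3, 6)) = 2*(8*(-⅑*6)) = 2*(8*(-⅔)) = 2*(-16/3) = -32/3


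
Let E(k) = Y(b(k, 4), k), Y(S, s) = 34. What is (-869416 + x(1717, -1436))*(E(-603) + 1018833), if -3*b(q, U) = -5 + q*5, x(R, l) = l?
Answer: -887282364684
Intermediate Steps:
b(q, U) = 5/3 - 5*q/3 (b(q, U) = -(-5 + q*5)/3 = -(-5 + 5*q)/3 = 5/3 - 5*q/3)
E(k) = 34
(-869416 + x(1717, -1436))*(E(-603) + 1018833) = (-869416 - 1436)*(34 + 1018833) = -870852*1018867 = -887282364684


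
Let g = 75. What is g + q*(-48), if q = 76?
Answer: -3573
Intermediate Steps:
g + q*(-48) = 75 + 76*(-48) = 75 - 3648 = -3573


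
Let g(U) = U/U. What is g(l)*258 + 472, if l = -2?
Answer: 730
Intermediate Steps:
g(U) = 1
g(l)*258 + 472 = 1*258 + 472 = 258 + 472 = 730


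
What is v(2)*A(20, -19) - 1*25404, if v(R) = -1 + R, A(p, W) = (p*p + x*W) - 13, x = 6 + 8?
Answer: -25283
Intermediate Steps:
x = 14
A(p, W) = -13 + p**2 + 14*W (A(p, W) = (p*p + 14*W) - 13 = (p**2 + 14*W) - 13 = -13 + p**2 + 14*W)
v(2)*A(20, -19) - 1*25404 = (-1 + 2)*(-13 + 20**2 + 14*(-19)) - 1*25404 = 1*(-13 + 400 - 266) - 25404 = 1*121 - 25404 = 121 - 25404 = -25283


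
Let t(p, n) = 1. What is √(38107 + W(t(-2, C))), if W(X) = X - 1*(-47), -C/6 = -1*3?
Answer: √38155 ≈ 195.33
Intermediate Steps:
C = 18 (C = -(-6)*3 = -6*(-3) = 18)
W(X) = 47 + X (W(X) = X + 47 = 47 + X)
√(38107 + W(t(-2, C))) = √(38107 + (47 + 1)) = √(38107 + 48) = √38155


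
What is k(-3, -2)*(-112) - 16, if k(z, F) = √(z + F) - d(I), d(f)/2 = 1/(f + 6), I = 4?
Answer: 32/5 - 112*I*√5 ≈ 6.4 - 250.44*I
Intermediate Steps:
d(f) = 2/(6 + f) (d(f) = 2/(f + 6) = 2/(6 + f))
k(z, F) = -⅕ + √(F + z) (k(z, F) = √(z + F) - 2/(6 + 4) = √(F + z) - 2/10 = √(F + z) - 1*⅕ = √(F + z) - ⅕ = -⅕ + √(F + z))
k(-3, -2)*(-112) - 16 = (-⅕ + √(-2 - 3))*(-112) - 16 = (-⅕ + √(-5))*(-112) - 16 = (-⅕ + I*√5)*(-112) - 16 = (112/5 - 112*I*√5) - 16 = 32/5 - 112*I*√5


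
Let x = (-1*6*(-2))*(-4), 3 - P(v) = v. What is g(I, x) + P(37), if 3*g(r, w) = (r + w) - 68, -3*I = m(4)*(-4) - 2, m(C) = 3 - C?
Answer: -656/9 ≈ -72.889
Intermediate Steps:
P(v) = 3 - v
I = -⅔ (I = -((3 - 1*4)*(-4) - 2)/3 = -((3 - 4)*(-4) - 2)/3 = -(-1*(-4) - 2)/3 = -(4 - 2)/3 = -⅓*2 = -⅔ ≈ -0.66667)
x = -48 (x = -6*(-2)*(-4) = 12*(-4) = -48)
g(r, w) = -68/3 + r/3 + w/3 (g(r, w) = ((r + w) - 68)/3 = (-68 + r + w)/3 = -68/3 + r/3 + w/3)
g(I, x) + P(37) = (-68/3 + (⅓)*(-⅔) + (⅓)*(-48)) + (3 - 1*37) = (-68/3 - 2/9 - 16) + (3 - 37) = -350/9 - 34 = -656/9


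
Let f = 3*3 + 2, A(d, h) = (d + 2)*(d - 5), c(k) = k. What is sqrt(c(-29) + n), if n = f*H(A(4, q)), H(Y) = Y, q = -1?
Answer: I*sqrt(95) ≈ 9.7468*I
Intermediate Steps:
A(d, h) = (-5 + d)*(2 + d) (A(d, h) = (2 + d)*(-5 + d) = (-5 + d)*(2 + d))
f = 11 (f = 9 + 2 = 11)
n = -66 (n = 11*(-10 + 4**2 - 3*4) = 11*(-10 + 16 - 12) = 11*(-6) = -66)
sqrt(c(-29) + n) = sqrt(-29 - 66) = sqrt(-95) = I*sqrt(95)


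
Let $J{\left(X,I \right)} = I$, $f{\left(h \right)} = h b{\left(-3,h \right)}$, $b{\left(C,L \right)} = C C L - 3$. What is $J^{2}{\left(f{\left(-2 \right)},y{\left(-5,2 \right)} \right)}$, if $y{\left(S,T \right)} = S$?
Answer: $25$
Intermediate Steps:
$b{\left(C,L \right)} = -3 + L C^{2}$ ($b{\left(C,L \right)} = C^{2} L - 3 = L C^{2} - 3 = -3 + L C^{2}$)
$f{\left(h \right)} = h \left(-3 + 9 h\right)$ ($f{\left(h \right)} = h \left(-3 + h \left(-3\right)^{2}\right) = h \left(-3 + h 9\right) = h \left(-3 + 9 h\right)$)
$J^{2}{\left(f{\left(-2 \right)},y{\left(-5,2 \right)} \right)} = \left(-5\right)^{2} = 25$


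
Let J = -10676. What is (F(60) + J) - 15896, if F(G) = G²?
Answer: -22972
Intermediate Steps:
(F(60) + J) - 15896 = (60² - 10676) - 15896 = (3600 - 10676) - 15896 = -7076 - 15896 = -22972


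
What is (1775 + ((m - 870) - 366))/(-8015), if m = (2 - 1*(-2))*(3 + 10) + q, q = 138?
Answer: -729/8015 ≈ -0.090954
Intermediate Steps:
m = 190 (m = (2 - 1*(-2))*(3 + 10) + 138 = (2 + 2)*13 + 138 = 4*13 + 138 = 52 + 138 = 190)
(1775 + ((m - 870) - 366))/(-8015) = (1775 + ((190 - 870) - 366))/(-8015) = (1775 + (-680 - 366))*(-1/8015) = (1775 - 1046)*(-1/8015) = 729*(-1/8015) = -729/8015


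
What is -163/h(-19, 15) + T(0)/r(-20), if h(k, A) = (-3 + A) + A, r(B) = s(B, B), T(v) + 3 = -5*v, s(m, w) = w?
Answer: -3179/540 ≈ -5.8870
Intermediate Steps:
T(v) = -3 - 5*v
r(B) = B
h(k, A) = -3 + 2*A
-163/h(-19, 15) + T(0)/r(-20) = -163/(-3 + 2*15) + (-3 - 5*0)/(-20) = -163/(-3 + 30) + (-3 + 0)*(-1/20) = -163/27 - 3*(-1/20) = -163*1/27 + 3/20 = -163/27 + 3/20 = -3179/540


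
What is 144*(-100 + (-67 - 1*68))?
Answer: -33840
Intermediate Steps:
144*(-100 + (-67 - 1*68)) = 144*(-100 + (-67 - 68)) = 144*(-100 - 135) = 144*(-235) = -33840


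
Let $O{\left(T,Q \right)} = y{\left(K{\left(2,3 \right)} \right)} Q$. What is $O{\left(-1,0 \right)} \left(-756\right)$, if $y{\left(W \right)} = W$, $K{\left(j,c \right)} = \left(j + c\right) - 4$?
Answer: $0$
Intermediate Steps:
$K{\left(j,c \right)} = -4 + c + j$ ($K{\left(j,c \right)} = \left(c + j\right) - 4 = -4 + c + j$)
$O{\left(T,Q \right)} = Q$ ($O{\left(T,Q \right)} = \left(-4 + 3 + 2\right) Q = 1 Q = Q$)
$O{\left(-1,0 \right)} \left(-756\right) = 0 \left(-756\right) = 0$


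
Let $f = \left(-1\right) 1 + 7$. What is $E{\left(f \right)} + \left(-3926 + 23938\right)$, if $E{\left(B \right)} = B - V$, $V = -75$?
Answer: $20093$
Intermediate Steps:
$f = 6$ ($f = -1 + 7 = 6$)
$E{\left(B \right)} = 75 + B$ ($E{\left(B \right)} = B - -75 = B + 75 = 75 + B$)
$E{\left(f \right)} + \left(-3926 + 23938\right) = \left(75 + 6\right) + \left(-3926 + 23938\right) = 81 + 20012 = 20093$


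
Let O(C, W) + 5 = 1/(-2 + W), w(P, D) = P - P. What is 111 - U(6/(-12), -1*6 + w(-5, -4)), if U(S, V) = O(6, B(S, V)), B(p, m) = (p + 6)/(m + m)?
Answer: 6868/59 ≈ 116.41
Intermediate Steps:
w(P, D) = 0
B(p, m) = (6 + p)/(2*m) (B(p, m) = (6 + p)/((2*m)) = (6 + p)*(1/(2*m)) = (6 + p)/(2*m))
O(C, W) = -5 + 1/(-2 + W)
U(S, V) = (11 - 5*(6 + S)/(2*V))/(-2 + (6 + S)/(2*V))
111 - U(6/(-12), -1*6 + w(-5, -4)) = 111 - (30 - 22*(-1*6 + 0) + 5*(6/(-12)))/(-6 - 6/(-12) + 4*(-1*6 + 0)) = 111 - (30 - 22*(-6 + 0) + 5*(6*(-1/12)))/(-6 - 6*(-1)/12 + 4*(-6 + 0)) = 111 - (30 - 22*(-6) + 5*(-½))/(-6 - 1*(-½) + 4*(-6)) = 111 - (30 + 132 - 5/2)/(-6 + ½ - 24) = 111 - 319/((-59/2)*2) = 111 - (-2)*319/(59*2) = 111 - 1*(-319/59) = 111 + 319/59 = 6868/59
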